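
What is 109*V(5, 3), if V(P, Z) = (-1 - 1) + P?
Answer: 327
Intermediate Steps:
V(P, Z) = -2 + P
109*V(5, 3) = 109*(-2 + 5) = 109*3 = 327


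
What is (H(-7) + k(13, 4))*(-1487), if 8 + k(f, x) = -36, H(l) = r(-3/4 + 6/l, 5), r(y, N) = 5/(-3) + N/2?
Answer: 385133/6 ≈ 64189.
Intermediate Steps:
r(y, N) = -5/3 + N/2 (r(y, N) = 5*(-⅓) + N*(½) = -5/3 + N/2)
H(l) = ⅚ (H(l) = -5/3 + (½)*5 = -5/3 + 5/2 = ⅚)
k(f, x) = -44 (k(f, x) = -8 - 36 = -44)
(H(-7) + k(13, 4))*(-1487) = (⅚ - 44)*(-1487) = -259/6*(-1487) = 385133/6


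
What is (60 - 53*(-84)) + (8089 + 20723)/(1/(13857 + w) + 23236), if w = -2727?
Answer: 1167199142232/258616681 ≈ 4513.2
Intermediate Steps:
(60 - 53*(-84)) + (8089 + 20723)/(1/(13857 + w) + 23236) = (60 - 53*(-84)) + (8089 + 20723)/(1/(13857 - 2727) + 23236) = (60 + 4452) + 28812/(1/11130 + 23236) = 4512 + 28812/(1/11130 + 23236) = 4512 + 28812/(258616681/11130) = 4512 + 28812*(11130/258616681) = 4512 + 320677560/258616681 = 1167199142232/258616681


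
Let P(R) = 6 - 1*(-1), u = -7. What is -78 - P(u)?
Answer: -85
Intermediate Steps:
P(R) = 7 (P(R) = 6 + 1 = 7)
-78 - P(u) = -78 - 1*7 = -78 - 7 = -85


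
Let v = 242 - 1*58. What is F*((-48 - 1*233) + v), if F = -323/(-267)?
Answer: -31331/267 ≈ -117.34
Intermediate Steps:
F = 323/267 (F = -323*(-1/267) = 323/267 ≈ 1.2097)
v = 184 (v = 242 - 58 = 184)
F*((-48 - 1*233) + v) = 323*((-48 - 1*233) + 184)/267 = 323*((-48 - 233) + 184)/267 = 323*(-281 + 184)/267 = (323/267)*(-97) = -31331/267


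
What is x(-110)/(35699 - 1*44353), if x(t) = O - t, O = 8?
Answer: -59/4327 ≈ -0.013635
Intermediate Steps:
x(t) = 8 - t
x(-110)/(35699 - 1*44353) = (8 - 1*(-110))/(35699 - 1*44353) = (8 + 110)/(35699 - 44353) = 118/(-8654) = 118*(-1/8654) = -59/4327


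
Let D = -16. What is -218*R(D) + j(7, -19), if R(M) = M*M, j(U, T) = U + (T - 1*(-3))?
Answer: -55817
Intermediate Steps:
j(U, T) = 3 + T + U (j(U, T) = U + (T + 3) = U + (3 + T) = 3 + T + U)
R(M) = M²
-218*R(D) + j(7, -19) = -218*(-16)² + (3 - 19 + 7) = -218*256 - 9 = -55808 - 9 = -55817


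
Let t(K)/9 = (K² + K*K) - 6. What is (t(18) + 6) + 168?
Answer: 5952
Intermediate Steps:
t(K) = -54 + 18*K² (t(K) = 9*((K² + K*K) - 6) = 9*((K² + K²) - 6) = 9*(2*K² - 6) = 9*(-6 + 2*K²) = -54 + 18*K²)
(t(18) + 6) + 168 = ((-54 + 18*18²) + 6) + 168 = ((-54 + 18*324) + 6) + 168 = ((-54 + 5832) + 6) + 168 = (5778 + 6) + 168 = 5784 + 168 = 5952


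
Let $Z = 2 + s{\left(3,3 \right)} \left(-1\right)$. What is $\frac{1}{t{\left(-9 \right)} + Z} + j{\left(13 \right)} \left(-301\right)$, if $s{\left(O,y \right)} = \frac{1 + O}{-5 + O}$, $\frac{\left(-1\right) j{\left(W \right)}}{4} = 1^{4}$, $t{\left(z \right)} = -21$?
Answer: $\frac{20467}{17} \approx 1203.9$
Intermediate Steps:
$j{\left(W \right)} = -4$ ($j{\left(W \right)} = - 4 \cdot 1^{4} = \left(-4\right) 1 = -4$)
$s{\left(O,y \right)} = \frac{1 + O}{-5 + O}$
$Z = 4$ ($Z = 2 + \frac{1 + 3}{-5 + 3} \left(-1\right) = 2 + \frac{1}{-2} \cdot 4 \left(-1\right) = 2 + \left(- \frac{1}{2}\right) 4 \left(-1\right) = 2 - -2 = 2 + 2 = 4$)
$\frac{1}{t{\left(-9 \right)} + Z} + j{\left(13 \right)} \left(-301\right) = \frac{1}{-21 + 4} - -1204 = \frac{1}{-17} + 1204 = - \frac{1}{17} + 1204 = \frac{20467}{17}$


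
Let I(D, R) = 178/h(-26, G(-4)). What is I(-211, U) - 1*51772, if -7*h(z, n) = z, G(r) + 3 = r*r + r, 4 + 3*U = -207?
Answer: -672413/13 ≈ -51724.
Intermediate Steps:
U = -211/3 (U = -4/3 + (⅓)*(-207) = -4/3 - 69 = -211/3 ≈ -70.333)
G(r) = -3 + r + r² (G(r) = -3 + (r*r + r) = -3 + (r² + r) = -3 + (r + r²) = -3 + r + r²)
h(z, n) = -z/7
I(D, R) = 623/13 (I(D, R) = 178/((-⅐*(-26))) = 178/(26/7) = 178*(7/26) = 623/13)
I(-211, U) - 1*51772 = 623/13 - 1*51772 = 623/13 - 51772 = -672413/13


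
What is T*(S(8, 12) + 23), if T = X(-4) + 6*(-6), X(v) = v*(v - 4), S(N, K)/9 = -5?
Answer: 88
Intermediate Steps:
S(N, K) = -45 (S(N, K) = 9*(-5) = -45)
X(v) = v*(-4 + v)
T = -4 (T = -4*(-4 - 4) + 6*(-6) = -4*(-8) - 36 = 32 - 36 = -4)
T*(S(8, 12) + 23) = -4*(-45 + 23) = -4*(-22) = 88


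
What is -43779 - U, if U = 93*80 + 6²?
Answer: -51255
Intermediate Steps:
U = 7476 (U = 7440 + 36 = 7476)
-43779 - U = -43779 - 1*7476 = -43779 - 7476 = -51255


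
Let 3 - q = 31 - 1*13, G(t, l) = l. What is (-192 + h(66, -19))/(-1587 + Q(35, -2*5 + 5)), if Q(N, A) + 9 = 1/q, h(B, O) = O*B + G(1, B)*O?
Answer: 40500/23941 ≈ 1.6917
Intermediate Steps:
q = -15 (q = 3 - (31 - 1*13) = 3 - (31 - 13) = 3 - 1*18 = 3 - 18 = -15)
h(B, O) = 2*B*O (h(B, O) = O*B + B*O = B*O + B*O = 2*B*O)
Q(N, A) = -136/15 (Q(N, A) = -9 + 1/(-15) = -9 - 1/15 = -136/15)
(-192 + h(66, -19))/(-1587 + Q(35, -2*5 + 5)) = (-192 + 2*66*(-19))/(-1587 - 136/15) = (-192 - 2508)/(-23941/15) = -2700*(-15/23941) = 40500/23941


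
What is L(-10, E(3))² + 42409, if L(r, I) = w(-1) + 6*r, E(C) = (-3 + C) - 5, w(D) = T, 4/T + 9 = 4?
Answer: 1152641/25 ≈ 46106.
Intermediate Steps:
T = -⅘ (T = 4/(-9 + 4) = 4/(-5) = 4*(-⅕) = -⅘ ≈ -0.80000)
w(D) = -⅘
E(C) = -8 + C
L(r, I) = -⅘ + 6*r
L(-10, E(3))² + 42409 = (-⅘ + 6*(-10))² + 42409 = (-⅘ - 60)² + 42409 = (-304/5)² + 42409 = 92416/25 + 42409 = 1152641/25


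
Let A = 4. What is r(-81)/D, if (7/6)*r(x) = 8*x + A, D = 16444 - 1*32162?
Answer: 276/7859 ≈ 0.035119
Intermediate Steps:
D = -15718 (D = 16444 - 32162 = -15718)
r(x) = 24/7 + 48*x/7 (r(x) = 6*(8*x + 4)/7 = 6*(4 + 8*x)/7 = 24/7 + 48*x/7)
r(-81)/D = (24/7 + (48/7)*(-81))/(-15718) = (24/7 - 3888/7)*(-1/15718) = -552*(-1/15718) = 276/7859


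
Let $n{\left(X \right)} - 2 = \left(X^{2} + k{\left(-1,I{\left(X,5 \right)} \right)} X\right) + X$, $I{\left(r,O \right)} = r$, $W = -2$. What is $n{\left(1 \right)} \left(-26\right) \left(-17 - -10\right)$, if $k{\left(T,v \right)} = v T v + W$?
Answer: $182$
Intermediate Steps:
$k{\left(T,v \right)} = -2 + T v^{2}$ ($k{\left(T,v \right)} = v T v - 2 = T v v - 2 = T v^{2} - 2 = -2 + T v^{2}$)
$n{\left(X \right)} = 2 + X + X^{2} + X \left(-2 - X^{2}\right)$ ($n{\left(X \right)} = 2 + \left(\left(X^{2} + \left(-2 - X^{2}\right) X\right) + X\right) = 2 + \left(\left(X^{2} + X \left(-2 - X^{2}\right)\right) + X\right) = 2 + \left(X + X^{2} + X \left(-2 - X^{2}\right)\right) = 2 + X + X^{2} + X \left(-2 - X^{2}\right)$)
$n{\left(1 \right)} \left(-26\right) \left(-17 - -10\right) = \left(2 + 1^{2} - 1 - 1^{3}\right) \left(-26\right) \left(-17 - -10\right) = \left(2 + 1 - 1 - 1\right) \left(-26\right) \left(-17 + 10\right) = \left(2 + 1 - 1 - 1\right) \left(-26\right) \left(-7\right) = 1 \left(-26\right) \left(-7\right) = \left(-26\right) \left(-7\right) = 182$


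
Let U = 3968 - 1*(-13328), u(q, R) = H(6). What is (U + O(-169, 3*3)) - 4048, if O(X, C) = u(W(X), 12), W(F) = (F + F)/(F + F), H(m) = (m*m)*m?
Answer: 13464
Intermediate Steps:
H(m) = m**3 (H(m) = m**2*m = m**3)
W(F) = 1 (W(F) = (2*F)/((2*F)) = (2*F)*(1/(2*F)) = 1)
u(q, R) = 216 (u(q, R) = 6**3 = 216)
O(X, C) = 216
U = 17296 (U = 3968 + 13328 = 17296)
(U + O(-169, 3*3)) - 4048 = (17296 + 216) - 4048 = 17512 - 4048 = 13464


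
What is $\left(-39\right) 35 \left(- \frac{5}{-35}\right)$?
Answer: $-195$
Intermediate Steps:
$\left(-39\right) 35 \left(- \frac{5}{-35}\right) = - 1365 \left(\left(-5\right) \left(- \frac{1}{35}\right)\right) = \left(-1365\right) \frac{1}{7} = -195$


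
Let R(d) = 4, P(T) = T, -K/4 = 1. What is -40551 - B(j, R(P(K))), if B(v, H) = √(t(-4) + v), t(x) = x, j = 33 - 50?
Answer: -40551 - I*√21 ≈ -40551.0 - 4.5826*I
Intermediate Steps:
K = -4 (K = -4*1 = -4)
j = -17
B(v, H) = √(-4 + v)
-40551 - B(j, R(P(K))) = -40551 - √(-4 - 17) = -40551 - √(-21) = -40551 - I*√21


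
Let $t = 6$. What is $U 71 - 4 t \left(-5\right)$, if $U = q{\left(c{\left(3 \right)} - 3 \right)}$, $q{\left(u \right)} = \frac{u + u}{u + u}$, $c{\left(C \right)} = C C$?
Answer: $8520$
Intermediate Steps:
$c{\left(C \right)} = C^{2}$
$q{\left(u \right)} = 1$ ($q{\left(u \right)} = \frac{2 u}{2 u} = 2 u \frac{1}{2 u} = 1$)
$U = 1$
$U 71 - 4 t \left(-5\right) = 1 \cdot 71 \left(-4\right) 6 \left(-5\right) = 71 \left(\left(-24\right) \left(-5\right)\right) = 71 \cdot 120 = 8520$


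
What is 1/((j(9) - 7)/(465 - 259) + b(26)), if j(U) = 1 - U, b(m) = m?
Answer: 206/5341 ≈ 0.038570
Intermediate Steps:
1/((j(9) - 7)/(465 - 259) + b(26)) = 1/(((1 - 1*9) - 7)/(465 - 259) + 26) = 1/(((1 - 9) - 7)/206 + 26) = 1/((-8 - 7)*(1/206) + 26) = 1/(-15*1/206 + 26) = 1/(-15/206 + 26) = 1/(5341/206) = 206/5341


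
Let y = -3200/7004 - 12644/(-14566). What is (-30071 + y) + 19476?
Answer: -135107843713/12752533 ≈ -10595.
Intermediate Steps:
y = 5243422/12752533 (y = -3200*1/7004 - 12644*(-1/14566) = -800/1751 + 6322/7283 = 5243422/12752533 ≈ 0.41117)
(-30071 + y) + 19476 = (-30071 + 5243422/12752533) + 19476 = -383476176421/12752533 + 19476 = -135107843713/12752533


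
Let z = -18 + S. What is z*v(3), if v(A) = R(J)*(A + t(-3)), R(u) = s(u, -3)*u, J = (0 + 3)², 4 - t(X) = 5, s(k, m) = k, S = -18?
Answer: -5832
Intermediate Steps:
t(X) = -1 (t(X) = 4 - 1*5 = 4 - 5 = -1)
J = 9 (J = 3² = 9)
R(u) = u² (R(u) = u*u = u²)
v(A) = -81 + 81*A (v(A) = 9²*(A - 1) = 81*(-1 + A) = -81 + 81*A)
z = -36 (z = -18 - 18 = -36)
z*v(3) = -36*(-81 + 81*3) = -36*(-81 + 243) = -36*162 = -5832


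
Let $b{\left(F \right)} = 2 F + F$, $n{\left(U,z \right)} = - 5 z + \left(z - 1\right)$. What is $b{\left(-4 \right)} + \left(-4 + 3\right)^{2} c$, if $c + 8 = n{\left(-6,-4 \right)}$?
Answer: $-5$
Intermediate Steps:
$n{\left(U,z \right)} = -1 - 4 z$ ($n{\left(U,z \right)} = - 5 z + \left(-1 + z\right) = -1 - 4 z$)
$c = 7$ ($c = -8 - -15 = -8 + \left(-1 + 16\right) = -8 + 15 = 7$)
$b{\left(F \right)} = 3 F$
$b{\left(-4 \right)} + \left(-4 + 3\right)^{2} c = 3 \left(-4\right) + \left(-4 + 3\right)^{2} \cdot 7 = -12 + \left(-1\right)^{2} \cdot 7 = -12 + 1 \cdot 7 = -12 + 7 = -5$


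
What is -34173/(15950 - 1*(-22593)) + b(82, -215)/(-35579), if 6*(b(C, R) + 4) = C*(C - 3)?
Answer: -3771901762/4113964191 ≈ -0.91685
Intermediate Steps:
b(C, R) = -4 + C*(-3 + C)/6 (b(C, R) = -4 + (C*(C - 3))/6 = -4 + (C*(-3 + C))/6 = -4 + C*(-3 + C)/6)
-34173/(15950 - 1*(-22593)) + b(82, -215)/(-35579) = -34173/(15950 - 1*(-22593)) + (-4 - ½*82 + (⅙)*82²)/(-35579) = -34173/(15950 + 22593) + (-4 - 41 + (⅙)*6724)*(-1/35579) = -34173/38543 + (-4 - 41 + 3362/3)*(-1/35579) = -34173*1/38543 + (3227/3)*(-1/35579) = -34173/38543 - 3227/106737 = -3771901762/4113964191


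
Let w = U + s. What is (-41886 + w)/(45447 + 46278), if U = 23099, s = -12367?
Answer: -31154/91725 ≈ -0.33965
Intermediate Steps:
w = 10732 (w = 23099 - 12367 = 10732)
(-41886 + w)/(45447 + 46278) = (-41886 + 10732)/(45447 + 46278) = -31154/91725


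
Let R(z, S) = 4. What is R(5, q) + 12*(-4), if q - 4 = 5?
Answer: -44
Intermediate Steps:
q = 9 (q = 4 + 5 = 9)
R(5, q) + 12*(-4) = 4 + 12*(-4) = 4 - 48 = -44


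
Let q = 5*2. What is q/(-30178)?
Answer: -5/15089 ≈ -0.00033137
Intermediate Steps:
q = 10
q/(-30178) = 10/(-30178) = -1/30178*10 = -5/15089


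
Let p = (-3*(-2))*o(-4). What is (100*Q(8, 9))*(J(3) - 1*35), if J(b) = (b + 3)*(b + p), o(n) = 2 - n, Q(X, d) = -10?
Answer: -199000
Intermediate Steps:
p = 36 (p = (-3*(-2))*(2 - 1*(-4)) = 6*(2 + 4) = 6*6 = 36)
J(b) = (3 + b)*(36 + b) (J(b) = (b + 3)*(b + 36) = (3 + b)*(36 + b))
(100*Q(8, 9))*(J(3) - 1*35) = (100*(-10))*((108 + 3² + 39*3) - 1*35) = -1000*((108 + 9 + 117) - 35) = -1000*(234 - 35) = -1000*199 = -199000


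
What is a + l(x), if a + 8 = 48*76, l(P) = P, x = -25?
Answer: 3615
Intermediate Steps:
a = 3640 (a = -8 + 48*76 = -8 + 3648 = 3640)
a + l(x) = 3640 - 25 = 3615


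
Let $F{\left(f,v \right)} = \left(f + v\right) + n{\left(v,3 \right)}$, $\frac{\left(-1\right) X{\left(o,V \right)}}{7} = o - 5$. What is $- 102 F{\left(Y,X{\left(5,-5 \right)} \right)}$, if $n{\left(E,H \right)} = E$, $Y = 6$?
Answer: $-612$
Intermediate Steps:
$X{\left(o,V \right)} = 35 - 7 o$ ($X{\left(o,V \right)} = - 7 \left(o - 5\right) = - 7 \left(-5 + o\right) = 35 - 7 o$)
$F{\left(f,v \right)} = f + 2 v$ ($F{\left(f,v \right)} = \left(f + v\right) + v = f + 2 v$)
$- 102 F{\left(Y,X{\left(5,-5 \right)} \right)} = - 102 \left(6 + 2 \left(35 - 35\right)\right) = - 102 \left(6 + 2 \cdot 0\right) = - 102 \left(6 + 0\right) = \left(-102\right) 6 = -612$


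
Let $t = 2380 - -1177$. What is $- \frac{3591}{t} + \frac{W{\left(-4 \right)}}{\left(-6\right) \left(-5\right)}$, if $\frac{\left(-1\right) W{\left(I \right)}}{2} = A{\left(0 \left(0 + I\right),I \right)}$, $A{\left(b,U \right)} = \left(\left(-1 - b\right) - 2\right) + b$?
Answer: $- \frac{14398}{17785} \approx -0.80956$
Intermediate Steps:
$A{\left(b,U \right)} = -3$ ($A{\left(b,U \right)} = \left(-3 - b\right) + b = -3$)
$t = 3557$ ($t = 2380 + 1177 = 3557$)
$W{\left(I \right)} = 6$ ($W{\left(I \right)} = \left(-2\right) \left(-3\right) = 6$)
$- \frac{3591}{t} + \frac{W{\left(-4 \right)}}{\left(-6\right) \left(-5\right)} = - \frac{3591}{3557} + \frac{6}{\left(-6\right) \left(-5\right)} = \left(-3591\right) \frac{1}{3557} + \frac{6}{30} = - \frac{3591}{3557} + 6 \cdot \frac{1}{30} = - \frac{3591}{3557} + \frac{1}{5} = - \frac{14398}{17785}$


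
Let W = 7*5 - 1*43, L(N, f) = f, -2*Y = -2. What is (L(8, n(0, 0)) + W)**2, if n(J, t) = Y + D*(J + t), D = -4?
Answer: 49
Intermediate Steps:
Y = 1 (Y = -1/2*(-2) = 1)
n(J, t) = 1 - 4*J - 4*t (n(J, t) = 1 - 4*(J + t) = 1 + (-4*J - 4*t) = 1 - 4*J - 4*t)
W = -8 (W = 35 - 43 = -8)
(L(8, n(0, 0)) + W)**2 = ((1 - 4*0 - 4*0) - 8)**2 = ((1 + 0 + 0) - 8)**2 = (1 - 8)**2 = (-7)**2 = 49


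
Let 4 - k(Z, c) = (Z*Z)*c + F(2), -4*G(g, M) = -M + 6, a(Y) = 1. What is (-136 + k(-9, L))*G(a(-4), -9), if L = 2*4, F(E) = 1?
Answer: 11715/4 ≈ 2928.8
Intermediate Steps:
G(g, M) = -3/2 + M/4 (G(g, M) = -(-M + 6)/4 = -(6 - M)/4 = -3/2 + M/4)
L = 8
k(Z, c) = 3 - c*Z² (k(Z, c) = 4 - ((Z*Z)*c + 1) = 4 - (Z²*c + 1) = 4 - (c*Z² + 1) = 4 - (1 + c*Z²) = 4 + (-1 - c*Z²) = 3 - c*Z²)
(-136 + k(-9, L))*G(a(-4), -9) = (-136 + (3 - 1*8*(-9)²))*(-3/2 + (¼)*(-9)) = (-136 + (3 - 1*8*81))*(-3/2 - 9/4) = (-136 + (3 - 648))*(-15/4) = (-136 - 645)*(-15/4) = -781*(-15/4) = 11715/4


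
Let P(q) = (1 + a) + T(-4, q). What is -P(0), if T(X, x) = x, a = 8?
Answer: -9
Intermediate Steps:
P(q) = 9 + q (P(q) = (1 + 8) + q = 9 + q)
-P(0) = -(9 + 0) = -1*9 = -9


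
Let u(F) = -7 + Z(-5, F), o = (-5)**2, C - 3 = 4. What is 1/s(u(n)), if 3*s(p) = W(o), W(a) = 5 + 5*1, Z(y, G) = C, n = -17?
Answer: 3/10 ≈ 0.30000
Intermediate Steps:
C = 7 (C = 3 + 4 = 7)
Z(y, G) = 7
o = 25
W(a) = 10 (W(a) = 5 + 5 = 10)
u(F) = 0 (u(F) = -7 + 7 = 0)
s(p) = 10/3 (s(p) = (1/3)*10 = 10/3)
1/s(u(n)) = 1/(10/3) = 3/10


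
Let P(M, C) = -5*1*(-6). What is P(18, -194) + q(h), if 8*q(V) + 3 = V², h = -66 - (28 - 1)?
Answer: 4443/4 ≈ 1110.8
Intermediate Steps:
h = -93 (h = -66 - 1*27 = -66 - 27 = -93)
q(V) = -3/8 + V²/8
P(M, C) = 30 (P(M, C) = -5*(-6) = 30)
P(18, -194) + q(h) = 30 + (-3/8 + (⅛)*(-93)²) = 30 + (-3/8 + (⅛)*8649) = 30 + (-3/8 + 8649/8) = 30 + 4323/4 = 4443/4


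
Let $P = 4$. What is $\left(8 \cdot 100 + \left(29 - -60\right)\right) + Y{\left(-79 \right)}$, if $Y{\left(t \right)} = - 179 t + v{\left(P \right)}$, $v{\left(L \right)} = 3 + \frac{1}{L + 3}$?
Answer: $\frac{105232}{7} \approx 15033.0$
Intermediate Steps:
$v{\left(L \right)} = 3 + \frac{1}{3 + L}$
$Y{\left(t \right)} = \frac{22}{7} - 179 t$ ($Y{\left(t \right)} = - 179 t + \frac{10 + 3 \cdot 4}{3 + 4} = - 179 t + \frac{10 + 12}{7} = - 179 t + \frac{1}{7} \cdot 22 = - 179 t + \frac{22}{7} = \frac{22}{7} - 179 t$)
$\left(8 \cdot 100 + \left(29 - -60\right)\right) + Y{\left(-79 \right)} = \left(8 \cdot 100 + \left(29 - -60\right)\right) + \left(\frac{22}{7} - -14141\right) = \left(800 + \left(29 + 60\right)\right) + \left(\frac{22}{7} + 14141\right) = \left(800 + 89\right) + \frac{99009}{7} = 889 + \frac{99009}{7} = \frac{105232}{7}$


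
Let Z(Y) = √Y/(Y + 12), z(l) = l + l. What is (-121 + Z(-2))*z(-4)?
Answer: 968 - 4*I*√2/5 ≈ 968.0 - 1.1314*I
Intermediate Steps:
z(l) = 2*l
Z(Y) = √Y/(12 + Y)
(-121 + Z(-2))*z(-4) = (-121 + √(-2)/(12 - 2))*(2*(-4)) = (-121 + (I*√2)/10)*(-8) = (-121 + (I*√2)*(⅒))*(-8) = (-121 + I*√2/10)*(-8) = 968 - 4*I*√2/5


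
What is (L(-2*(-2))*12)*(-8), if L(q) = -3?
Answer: 288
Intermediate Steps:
(L(-2*(-2))*12)*(-8) = -3*12*(-8) = -36*(-8) = 288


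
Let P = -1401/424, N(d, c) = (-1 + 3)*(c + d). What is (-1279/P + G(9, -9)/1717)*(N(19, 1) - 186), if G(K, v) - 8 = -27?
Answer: -135939959498/2405517 ≈ -56512.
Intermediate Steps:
G(K, v) = -19 (G(K, v) = 8 - 27 = -19)
N(d, c) = 2*c + 2*d (N(d, c) = 2*(c + d) = 2*c + 2*d)
P = -1401/424 (P = -1401*1/424 = -1401/424 ≈ -3.3042)
(-1279/P + G(9, -9)/1717)*(N(19, 1) - 186) = (-1279/(-1401/424) - 19/1717)*((2*1 + 2*19) - 186) = (-1279*(-424/1401) - 19*1/1717)*((2 + 38) - 186) = (542296/1401 - 19/1717)*(40 - 186) = (931095613/2405517)*(-146) = -135939959498/2405517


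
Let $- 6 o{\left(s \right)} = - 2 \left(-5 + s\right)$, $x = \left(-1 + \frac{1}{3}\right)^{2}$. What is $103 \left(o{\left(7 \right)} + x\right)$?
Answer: $\frac{1030}{9} \approx 114.44$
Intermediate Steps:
$x = \frac{4}{9}$ ($x = \left(-1 + \frac{1}{3}\right)^{2} = \left(- \frac{2}{3}\right)^{2} = \frac{4}{9} \approx 0.44444$)
$o{\left(s \right)} = - \frac{5}{3} + \frac{s}{3}$ ($o{\left(s \right)} = - \frac{\left(-2\right) \left(-5 + s\right)}{6} = - \frac{10 - 2 s}{6} = - \frac{5}{3} + \frac{s}{3}$)
$103 \left(o{\left(7 \right)} + x\right) = 103 \left(\left(- \frac{5}{3} + \frac{1}{3} \cdot 7\right) + \frac{4}{9}\right) = 103 \left(\left(- \frac{5}{3} + \frac{7}{3}\right) + \frac{4}{9}\right) = 103 \left(\frac{2}{3} + \frac{4}{9}\right) = 103 \cdot \frac{10}{9} = \frac{1030}{9}$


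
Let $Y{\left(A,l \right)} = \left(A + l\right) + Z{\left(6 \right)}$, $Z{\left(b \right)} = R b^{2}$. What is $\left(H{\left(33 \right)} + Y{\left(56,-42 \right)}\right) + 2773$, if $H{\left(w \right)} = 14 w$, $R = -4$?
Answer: $3105$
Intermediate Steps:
$Z{\left(b \right)} = - 4 b^{2}$
$Y{\left(A,l \right)} = -144 + A + l$ ($Y{\left(A,l \right)} = \left(A + l\right) - 4 \cdot 6^{2} = \left(A + l\right) - 144 = -144 + A + l$)
$\left(H{\left(33 \right)} + Y{\left(56,-42 \right)}\right) + 2773 = \left(14 \cdot 33 - 130\right) + 2773 = \left(462 - 130\right) + 2773 = 332 + 2773 = 3105$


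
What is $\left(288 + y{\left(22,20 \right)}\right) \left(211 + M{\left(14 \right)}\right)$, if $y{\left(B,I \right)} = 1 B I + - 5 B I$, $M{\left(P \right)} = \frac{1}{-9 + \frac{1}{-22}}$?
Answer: $- \frac{61775424}{199} \approx -3.1043 \cdot 10^{5}$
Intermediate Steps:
$M{\left(P \right)} = - \frac{22}{199}$ ($M{\left(P \right)} = \frac{1}{-9 - \frac{1}{22}} = \frac{1}{- \frac{199}{22}} = - \frac{22}{199}$)
$y{\left(B,I \right)} = - 4 B I$ ($y{\left(B,I \right)} = B I - 5 B I = - 4 B I$)
$\left(288 + y{\left(22,20 \right)}\right) \left(211 + M{\left(14 \right)}\right) = \left(288 - 88 \cdot 20\right) \left(211 - \frac{22}{199}\right) = \left(288 - 1760\right) \frac{41967}{199} = \left(-1472\right) \frac{41967}{199} = - \frac{61775424}{199}$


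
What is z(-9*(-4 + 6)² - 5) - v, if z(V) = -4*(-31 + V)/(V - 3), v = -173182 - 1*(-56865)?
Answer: 1279415/11 ≈ 1.1631e+5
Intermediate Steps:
v = -116317 (v = -173182 + 56865 = -116317)
z(V) = -4*(-31 + V)/(-3 + V)
z(-9*(-4 + 6)² - 5) - v = 4*(31 - (-9*(-4 + 6)² - 5))/(-3 + (-9*(-4 + 6)² - 5)) - 1*(-116317) = 4*(31 - (-9*2² - 5))/(-3 + (-9*2² - 5)) + 116317 = 4*(31 - (-9*4 - 5))/(-3 + (-9*4 - 5)) + 116317 = 4*(31 - (-36 - 5))/(-3 + (-36 - 5)) + 116317 = 4*(31 - 1*(-41))/(-3 - 41) + 116317 = 4*(31 + 41)/(-44) + 116317 = 4*(-1/44)*72 + 116317 = -72/11 + 116317 = 1279415/11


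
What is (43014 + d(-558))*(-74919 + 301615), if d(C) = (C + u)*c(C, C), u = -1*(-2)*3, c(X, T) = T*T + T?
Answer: -38883328189008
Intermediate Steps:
c(X, T) = T + T² (c(X, T) = T² + T = T + T²)
u = 6 (u = 2*3 = 6)
d(C) = C*(1 + C)*(6 + C) (d(C) = (C + 6)*(C*(1 + C)) = (6 + C)*(C*(1 + C)) = C*(1 + C)*(6 + C))
(43014 + d(-558))*(-74919 + 301615) = (43014 - 558*(1 - 558)*(6 - 558))*(-74919 + 301615) = (43014 - 558*(-557)*(-552))*226696 = (43014 - 171564912)*226696 = -171521898*226696 = -38883328189008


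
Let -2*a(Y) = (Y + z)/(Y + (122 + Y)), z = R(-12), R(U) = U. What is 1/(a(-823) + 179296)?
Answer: 3048/546493373 ≈ 5.5774e-6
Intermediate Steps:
z = -12
a(Y) = -(-12 + Y)/(2*(122 + 2*Y)) (a(Y) = -(Y - 12)/(2*(Y + (122 + Y))) = -(-12 + Y)/(2*(122 + 2*Y)))
1/(a(-823) + 179296) = 1/((12 - 1*(-823))/(4*(61 - 823)) + 179296) = 1/((1/4)*(12 + 823)/(-762) + 179296) = 1/((1/4)*(-1/762)*835 + 179296) = 1/(-835/3048 + 179296) = 1/(546493373/3048) = 3048/546493373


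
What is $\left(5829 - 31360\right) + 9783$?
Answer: $-15748$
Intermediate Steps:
$\left(5829 - 31360\right) + 9783 = -25531 + 9783 = -15748$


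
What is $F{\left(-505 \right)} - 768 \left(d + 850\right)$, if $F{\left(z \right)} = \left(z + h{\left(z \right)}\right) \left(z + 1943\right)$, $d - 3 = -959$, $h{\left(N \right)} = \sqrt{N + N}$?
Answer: $-644782 + 1438 i \sqrt{1010} \approx -6.4478 \cdot 10^{5} + 45700.0 i$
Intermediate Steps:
$h{\left(N \right)} = \sqrt{2} \sqrt{N}$ ($h{\left(N \right)} = \sqrt{2 N} = \sqrt{2} \sqrt{N}$)
$d = -956$ ($d = 3 - 959 = -956$)
$F{\left(z \right)} = \left(1943 + z\right) \left(z + \sqrt{2} \sqrt{z}\right)$ ($F{\left(z \right)} = \left(z + \sqrt{2} \sqrt{z}\right) \left(z + 1943\right) = \left(z + \sqrt{2} \sqrt{z}\right) \left(1943 + z\right) = \left(1943 + z\right) \left(z + \sqrt{2} \sqrt{z}\right)$)
$F{\left(-505 \right)} - 768 \left(d + 850\right) = \left(\left(-505\right)^{2} + 1943 \left(-505\right) + \sqrt{2} \left(-505\right)^{\frac{3}{2}} + 1943 \sqrt{2} \sqrt{-505}\right) - 768 \left(-956 + 850\right) = \left(255025 - 981215 + \sqrt{2} \left(- 505 i \sqrt{505}\right) + 1943 \sqrt{2} i \sqrt{505}\right) - -81408 = \left(255025 - 981215 - 505 i \sqrt{1010} + 1943 i \sqrt{1010}\right) + 81408 = \left(-726190 + 1438 i \sqrt{1010}\right) + 81408 = -644782 + 1438 i \sqrt{1010}$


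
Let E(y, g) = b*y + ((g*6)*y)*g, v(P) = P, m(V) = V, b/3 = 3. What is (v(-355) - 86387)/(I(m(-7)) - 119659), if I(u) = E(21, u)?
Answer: 43371/56648 ≈ 0.76562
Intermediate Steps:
b = 9 (b = 3*3 = 9)
E(y, g) = 9*y + 6*y*g² (E(y, g) = 9*y + ((g*6)*y)*g = 9*y + ((6*g)*y)*g = 9*y + (6*g*y)*g = 9*y + 6*y*g²)
I(u) = 189 + 126*u² (I(u) = 3*21*(3 + 2*u²) = 189 + 126*u²)
(v(-355) - 86387)/(I(m(-7)) - 119659) = (-355 - 86387)/((189 + 126*(-7)²) - 119659) = -86742/((189 + 126*49) - 119659) = -86742/((189 + 6174) - 119659) = -86742/(6363 - 119659) = -86742/(-113296) = -86742*(-1/113296) = 43371/56648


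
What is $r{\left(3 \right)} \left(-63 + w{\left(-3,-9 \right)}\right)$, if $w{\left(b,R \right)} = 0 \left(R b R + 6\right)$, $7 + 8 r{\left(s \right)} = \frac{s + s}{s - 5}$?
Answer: $\frac{315}{4} \approx 78.75$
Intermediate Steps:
$r{\left(s \right)} = - \frac{7}{8} + \frac{s}{4 \left(-5 + s\right)}$ ($r{\left(s \right)} = - \frac{7}{8} + \frac{\left(s + s\right) \frac{1}{s - 5}}{8} = - \frac{7}{8} + \frac{2 s \frac{1}{-5 + s}}{8} = - \frac{7}{8} + \frac{s}{4 \left(-5 + s\right)}$)
$w{\left(b,R \right)} = 0$ ($w{\left(b,R \right)} = 0 \left(b R^{2} + 6\right) = 0 \left(6 + b R^{2}\right) = 0$)
$r{\left(3 \right)} \left(-63 + w{\left(-3,-9 \right)}\right) = \frac{5 \left(7 - 3\right)}{8 \left(-5 + 3\right)} \left(-63 + 0\right) = \frac{5 \left(7 - 3\right)}{8 \left(-2\right)} \left(-63\right) = \frac{5}{8} \left(- \frac{1}{2}\right) 4 \left(-63\right) = \left(- \frac{5}{4}\right) \left(-63\right) = \frac{315}{4}$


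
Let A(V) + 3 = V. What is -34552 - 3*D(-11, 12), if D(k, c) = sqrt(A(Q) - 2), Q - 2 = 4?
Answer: -34555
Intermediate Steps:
Q = 6 (Q = 2 + 4 = 6)
A(V) = -3 + V
D(k, c) = 1 (D(k, c) = sqrt((-3 + 6) - 2) = sqrt(3 - 2) = sqrt(1) = 1)
-34552 - 3*D(-11, 12) = -34552 - 3*1 = -34552 - 3 = -34555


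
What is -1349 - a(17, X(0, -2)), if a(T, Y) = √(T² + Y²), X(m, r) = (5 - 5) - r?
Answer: -1349 - √293 ≈ -1366.1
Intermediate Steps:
X(m, r) = -r (X(m, r) = 0 - r = -r)
-1349 - a(17, X(0, -2)) = -1349 - √(17² + (-1*(-2))²) = -1349 - √(289 + 2²) = -1349 - √(289 + 4) = -1349 - √293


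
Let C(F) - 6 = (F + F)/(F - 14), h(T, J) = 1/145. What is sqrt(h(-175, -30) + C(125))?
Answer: sqrt(2139524445)/16095 ≈ 2.8739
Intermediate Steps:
h(T, J) = 1/145
C(F) = 6 + 2*F/(-14 + F) (C(F) = 6 + (F + F)/(F - 14) = 6 + (2*F)/(-14 + F) = 6 + 2*F/(-14 + F))
sqrt(h(-175, -30) + C(125)) = sqrt(1/145 + 4*(-21 + 2*125)/(-14 + 125)) = sqrt(1/145 + 4*(-21 + 250)/111) = sqrt(1/145 + 4*(1/111)*229) = sqrt(1/145 + 916/111) = sqrt(132931/16095) = sqrt(2139524445)/16095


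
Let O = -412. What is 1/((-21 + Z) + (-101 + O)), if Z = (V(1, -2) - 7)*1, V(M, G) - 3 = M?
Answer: -1/537 ≈ -0.0018622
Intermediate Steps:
V(M, G) = 3 + M
Z = -3 (Z = ((3 + 1) - 7)*1 = (4 - 7)*1 = -3*1 = -3)
1/((-21 + Z) + (-101 + O)) = 1/((-21 - 3) + (-101 - 412)) = 1/(-24 - 513) = 1/(-537) = -1/537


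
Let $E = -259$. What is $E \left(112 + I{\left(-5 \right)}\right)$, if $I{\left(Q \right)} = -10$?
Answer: $-26418$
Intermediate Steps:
$E \left(112 + I{\left(-5 \right)}\right) = - 259 \left(112 - 10\right) = \left(-259\right) 102 = -26418$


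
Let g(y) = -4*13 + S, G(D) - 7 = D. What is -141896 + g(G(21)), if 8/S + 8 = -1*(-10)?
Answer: -141944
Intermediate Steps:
G(D) = 7 + D
S = 4 (S = 8/(-8 - 1*(-10)) = 8/(-8 + 10) = 8/2 = 8*(½) = 4)
g(y) = -48 (g(y) = -4*13 + 4 = -52 + 4 = -48)
-141896 + g(G(21)) = -141896 - 48 = -141944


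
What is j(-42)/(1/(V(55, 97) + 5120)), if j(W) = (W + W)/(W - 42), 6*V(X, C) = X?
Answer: 30775/6 ≈ 5129.2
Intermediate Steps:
V(X, C) = X/6
j(W) = 2*W/(-42 + W) (j(W) = (2*W)/(-42 + W) = 2*W/(-42 + W))
j(-42)/(1/(V(55, 97) + 5120)) = (2*(-42)/(-42 - 42))/(1/((1/6)*55 + 5120)) = (2*(-42)/(-84))/(1/(55/6 + 5120)) = (2*(-42)*(-1/84))/(1/(30775/6)) = 1/(6/30775) = 1*(30775/6) = 30775/6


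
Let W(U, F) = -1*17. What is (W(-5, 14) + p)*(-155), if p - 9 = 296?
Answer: -44640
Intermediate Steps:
p = 305 (p = 9 + 296 = 305)
W(U, F) = -17
(W(-5, 14) + p)*(-155) = (-17 + 305)*(-155) = 288*(-155) = -44640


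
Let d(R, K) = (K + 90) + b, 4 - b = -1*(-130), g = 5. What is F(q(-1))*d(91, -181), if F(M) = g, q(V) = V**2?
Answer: -1085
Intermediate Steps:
b = -126 (b = 4 - (-1)*(-130) = 4 - 1*130 = 4 - 130 = -126)
F(M) = 5
d(R, K) = -36 + K (d(R, K) = (K + 90) - 126 = (90 + K) - 126 = -36 + K)
F(q(-1))*d(91, -181) = 5*(-36 - 181) = 5*(-217) = -1085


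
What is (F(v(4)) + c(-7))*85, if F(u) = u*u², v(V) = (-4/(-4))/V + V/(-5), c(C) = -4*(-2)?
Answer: 1065373/1600 ≈ 665.86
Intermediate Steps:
c(C) = 8
v(V) = 1/V - V/5 (v(V) = (-4*(-¼))/V + V*(-⅕) = 1/V - V/5)
F(u) = u³
(F(v(4)) + c(-7))*85 = ((1/4 - ⅕*4)³ + 8)*85 = ((¼ - ⅘)³ + 8)*85 = ((-11/20)³ + 8)*85 = (-1331/8000 + 8)*85 = (62669/8000)*85 = 1065373/1600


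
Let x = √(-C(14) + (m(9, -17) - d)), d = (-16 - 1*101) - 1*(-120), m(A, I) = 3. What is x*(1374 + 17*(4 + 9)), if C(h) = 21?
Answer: 1595*I*√21 ≈ 7309.2*I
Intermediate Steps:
d = 3 (d = (-16 - 101) + 120 = -117 + 120 = 3)
x = I*√21 (x = √(-1*21 + (3 - 1*3)) = √(-21 + (3 - 3)) = √(-21 + 0) = √(-21) = I*√21 ≈ 4.5826*I)
x*(1374 + 17*(4 + 9)) = (I*√21)*(1374 + 17*(4 + 9)) = (I*√21)*(1374 + 17*13) = (I*√21)*(1374 + 221) = (I*√21)*1595 = 1595*I*√21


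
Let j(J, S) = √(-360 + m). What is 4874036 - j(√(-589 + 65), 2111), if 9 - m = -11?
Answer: 4874036 - 2*I*√85 ≈ 4.874e+6 - 18.439*I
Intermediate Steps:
m = 20 (m = 9 - 1*(-11) = 9 + 11 = 20)
j(J, S) = 2*I*√85 (j(J, S) = √(-360 + 20) = √(-340) = 2*I*√85)
4874036 - j(√(-589 + 65), 2111) = 4874036 - 2*I*√85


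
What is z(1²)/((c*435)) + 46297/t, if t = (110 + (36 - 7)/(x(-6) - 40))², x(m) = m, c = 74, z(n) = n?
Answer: 1051167006947/271586611530 ≈ 3.8705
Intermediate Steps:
t = 25310961/2116 (t = (110 + (36 - 7)/(-6 - 40))² = (110 + 29/(-46))² = (110 + 29*(-1/46))² = (110 - 29/46)² = (5031/46)² = 25310961/2116 ≈ 11962.)
z(1²)/((c*435)) + 46297/t = 1²/((74*435)) + 46297/(25310961/2116) = 1/32190 + 46297*(2116/25310961) = 1*(1/32190) + 97964452/25310961 = 1/32190 + 97964452/25310961 = 1051167006947/271586611530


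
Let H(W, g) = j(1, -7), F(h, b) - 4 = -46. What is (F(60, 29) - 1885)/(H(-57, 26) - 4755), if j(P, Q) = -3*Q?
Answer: 1927/4734 ≈ 0.40706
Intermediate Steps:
F(h, b) = -42 (F(h, b) = 4 - 46 = -42)
H(W, g) = 21 (H(W, g) = -3*(-7) = 21)
(F(60, 29) - 1885)/(H(-57, 26) - 4755) = (-42 - 1885)/(21 - 4755) = -1927/(-4734) = -1927*(-1/4734) = 1927/4734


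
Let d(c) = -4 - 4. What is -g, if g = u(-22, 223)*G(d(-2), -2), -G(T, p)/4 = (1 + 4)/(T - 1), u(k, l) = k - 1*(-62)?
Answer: -800/9 ≈ -88.889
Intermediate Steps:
u(k, l) = 62 + k (u(k, l) = k + 62 = 62 + k)
d(c) = -8
G(T, p) = -20/(-1 + T) (G(T, p) = -4*(1 + 4)/(T - 1) = -20/(-1 + T))
g = 800/9 (g = (62 - 22)*(-20/(-1 - 8)) = 40*(-20/(-9)) = 40*(-20*(-⅑)) = 40*(20/9) = 800/9 ≈ 88.889)
-g = -1*800/9 = -800/9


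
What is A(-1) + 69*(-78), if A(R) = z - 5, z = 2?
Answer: -5385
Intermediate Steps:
A(R) = -3 (A(R) = 2 - 5 = -3)
A(-1) + 69*(-78) = -3 + 69*(-78) = -3 - 5382 = -5385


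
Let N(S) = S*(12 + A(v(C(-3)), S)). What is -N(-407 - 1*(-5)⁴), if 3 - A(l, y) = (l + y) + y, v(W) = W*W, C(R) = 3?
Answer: 2136240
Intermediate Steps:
v(W) = W²
A(l, y) = 3 - l - 2*y (A(l, y) = 3 - ((l + y) + y) = 3 - (l + 2*y) = 3 + (-l - 2*y) = 3 - l - 2*y)
N(S) = S*(6 - 2*S) (N(S) = S*(12 + (3 - 1*3² - 2*S)) = S*(12 + (3 - 1*9 - 2*S)) = S*(12 + (3 - 9 - 2*S)) = S*(12 + (-6 - 2*S)) = S*(6 - 2*S))
-N(-407 - 1*(-5)⁴) = -2*(-407 - 1*(-5)⁴)*(3 - (-407 - 1*(-5)⁴)) = -2*(-407 - 1*625)*(3 - (-407 - 1*625)) = -2*(-407 - 625)*(3 - (-407 - 625)) = -2*(-1032)*(3 - 1*(-1032)) = -2*(-1032)*(3 + 1032) = -2*(-1032)*1035 = -1*(-2136240) = 2136240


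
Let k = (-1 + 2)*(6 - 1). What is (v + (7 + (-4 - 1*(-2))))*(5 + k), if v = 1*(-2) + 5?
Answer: 80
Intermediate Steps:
k = 5 (k = 1*5 = 5)
v = 3 (v = -2 + 5 = 3)
(v + (7 + (-4 - 1*(-2))))*(5 + k) = (3 + (7 + (-4 - 1*(-2))))*(5 + 5) = (3 + (7 + (-4 + 2)))*10 = (3 + (7 - 2))*10 = (3 + 5)*10 = 8*10 = 80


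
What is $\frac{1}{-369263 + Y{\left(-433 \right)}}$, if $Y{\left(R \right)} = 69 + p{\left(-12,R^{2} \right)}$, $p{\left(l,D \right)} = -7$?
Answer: $- \frac{1}{369201} \approx -2.7086 \cdot 10^{-6}$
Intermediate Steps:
$Y{\left(R \right)} = 62$ ($Y{\left(R \right)} = 69 - 7 = 62$)
$\frac{1}{-369263 + Y{\left(-433 \right)}} = \frac{1}{-369263 + 62} = \frac{1}{-369201} = - \frac{1}{369201}$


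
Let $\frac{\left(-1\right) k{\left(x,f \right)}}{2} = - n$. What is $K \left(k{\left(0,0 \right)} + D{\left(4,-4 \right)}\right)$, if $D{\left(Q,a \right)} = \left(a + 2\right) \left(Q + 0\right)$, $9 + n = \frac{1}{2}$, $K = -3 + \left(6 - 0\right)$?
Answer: $-75$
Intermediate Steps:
$K = 3$ ($K = -3 + \left(6 + 0\right) = -3 + 6 = 3$)
$n = - \frac{17}{2}$ ($n = -9 + \frac{1}{2} = - \frac{17}{2} \approx -8.5$)
$k{\left(x,f \right)} = -17$ ($k{\left(x,f \right)} = - 2 \left(\left(-1\right) \left(- \frac{17}{2}\right)\right) = \left(-2\right) \frac{17}{2} = -17$)
$D{\left(Q,a \right)} = Q \left(2 + a\right)$ ($D{\left(Q,a \right)} = \left(2 + a\right) Q = Q \left(2 + a\right)$)
$K \left(k{\left(0,0 \right)} + D{\left(4,-4 \right)}\right) = 3 \left(-17 + 4 \left(2 - 4\right)\right) = 3 \left(-17 + 4 \left(-2\right)\right) = 3 \left(-17 - 8\right) = 3 \left(-25\right) = -75$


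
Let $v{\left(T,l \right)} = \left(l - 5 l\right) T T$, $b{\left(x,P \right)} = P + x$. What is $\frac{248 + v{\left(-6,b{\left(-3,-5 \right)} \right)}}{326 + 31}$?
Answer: $\frac{200}{51} \approx 3.9216$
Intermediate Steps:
$v{\left(T,l \right)} = - 4 l T^{2}$ ($v{\left(T,l \right)} = - 4 l T T = - 4 T l T = - 4 l T^{2}$)
$\frac{248 + v{\left(-6,b{\left(-3,-5 \right)} \right)}}{326 + 31} = \frac{248 - 4 \left(-5 - 3\right) \left(-6\right)^{2}}{326 + 31} = \frac{248 - \left(-32\right) 36}{357} = \left(248 + 1152\right) \frac{1}{357} = 1400 \cdot \frac{1}{357} = \frac{200}{51}$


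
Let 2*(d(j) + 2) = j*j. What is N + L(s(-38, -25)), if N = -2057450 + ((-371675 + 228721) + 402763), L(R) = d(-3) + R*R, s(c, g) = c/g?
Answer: -2247045237/1250 ≈ -1.7976e+6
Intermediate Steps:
d(j) = -2 + j**2/2 (d(j) = -2 + (j*j)/2 = -2 + j**2/2)
L(R) = 5/2 + R**2 (L(R) = (-2 + (1/2)*(-3)**2) + R*R = (-2 + (1/2)*9) + R**2 = (-2 + 9/2) + R**2 = 5/2 + R**2)
N = -1797641 (N = -2057450 + (-142954 + 402763) = -2057450 + 259809 = -1797641)
N + L(s(-38, -25)) = -1797641 + (5/2 + (-38/(-25))**2) = -1797641 + (5/2 + (-38*(-1/25))**2) = -1797641 + (5/2 + (38/25)**2) = -1797641 + (5/2 + 1444/625) = -1797641 + 6013/1250 = -2247045237/1250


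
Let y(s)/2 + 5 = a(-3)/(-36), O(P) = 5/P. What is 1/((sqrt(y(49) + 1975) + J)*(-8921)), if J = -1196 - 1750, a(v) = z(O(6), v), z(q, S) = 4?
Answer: 26514/696663736681 + 3*sqrt(17683)/696663736681 ≈ 3.8631e-8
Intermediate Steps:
a(v) = 4
J = -2946
y(s) = -92/9 (y(s) = -10 + 2*(4/(-36)) = -10 + 2*(4*(-1/36)) = -10 + 2*(-1/9) = -10 - 2/9 = -92/9)
1/((sqrt(y(49) + 1975) + J)*(-8921)) = 1/(sqrt(-92/9 + 1975) - 2946*(-8921)) = -1/8921/(sqrt(17683/9) - 2946) = -1/8921/(sqrt(17683)/3 - 2946) = -1/8921/(-2946 + sqrt(17683)/3) = -1/(8921*(-2946 + sqrt(17683)/3))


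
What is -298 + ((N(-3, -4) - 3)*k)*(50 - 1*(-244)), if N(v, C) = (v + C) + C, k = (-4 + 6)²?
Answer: -16762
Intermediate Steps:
k = 4 (k = 2² = 4)
N(v, C) = v + 2*C (N(v, C) = (C + v) + C = v + 2*C)
-298 + ((N(-3, -4) - 3)*k)*(50 - 1*(-244)) = -298 + (((-3 + 2*(-4)) - 3)*4)*(50 - 1*(-244)) = -298 + (((-3 - 8) - 3)*4)*(50 + 244) = -298 + ((-11 - 3)*4)*294 = -298 - 14*4*294 = -298 - 56*294 = -298 - 16464 = -16762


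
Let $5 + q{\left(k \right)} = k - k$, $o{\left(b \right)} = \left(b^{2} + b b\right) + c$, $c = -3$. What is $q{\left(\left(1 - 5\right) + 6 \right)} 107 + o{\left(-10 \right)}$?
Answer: $-338$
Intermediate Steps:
$o{\left(b \right)} = -3 + 2 b^{2}$ ($o{\left(b \right)} = \left(b^{2} + b b\right) - 3 = \left(b^{2} + b^{2}\right) - 3 = 2 b^{2} - 3 = -3 + 2 b^{2}$)
$q{\left(k \right)} = -5$ ($q{\left(k \right)} = -5 + \left(k - k\right) = -5 + 0 = -5$)
$q{\left(\left(1 - 5\right) + 6 \right)} 107 + o{\left(-10 \right)} = \left(-5\right) 107 - \left(3 - 2 \left(-10\right)^{2}\right) = -535 + \left(-3 + 2 \cdot 100\right) = -535 + \left(-3 + 200\right) = -535 + 197 = -338$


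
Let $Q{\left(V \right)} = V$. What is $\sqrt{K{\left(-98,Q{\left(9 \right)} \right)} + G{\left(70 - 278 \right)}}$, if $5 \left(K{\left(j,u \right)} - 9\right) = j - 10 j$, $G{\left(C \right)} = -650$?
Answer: $\frac{i \sqrt{11615}}{5} \approx 21.555 i$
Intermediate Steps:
$K{\left(j,u \right)} = 9 - \frac{9 j}{5}$ ($K{\left(j,u \right)} = 9 + \frac{j - 10 j}{5} = 9 + \frac{\left(-9\right) j}{5} = 9 - \frac{9 j}{5}$)
$\sqrt{K{\left(-98,Q{\left(9 \right)} \right)} + G{\left(70 - 278 \right)}} = \sqrt{\left(9 - - \frac{882}{5}\right) - 650} = \sqrt{\left(9 + \frac{882}{5}\right) - 650} = \sqrt{\frac{927}{5} - 650} = \sqrt{- \frac{2323}{5}} = \frac{i \sqrt{11615}}{5}$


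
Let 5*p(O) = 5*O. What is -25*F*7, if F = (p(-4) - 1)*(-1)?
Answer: -875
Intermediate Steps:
p(O) = O (p(O) = (5*O)/5 = O)
F = 5 (F = (-4 - 1)*(-1) = -5*(-1) = 5)
-25*F*7 = -25*5*7 = -125*7 = -875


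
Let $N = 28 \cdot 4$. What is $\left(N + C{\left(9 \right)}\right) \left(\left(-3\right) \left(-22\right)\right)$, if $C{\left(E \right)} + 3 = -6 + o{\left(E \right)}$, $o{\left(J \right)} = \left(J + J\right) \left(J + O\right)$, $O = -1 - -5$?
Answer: $22242$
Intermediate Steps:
$O = 4$ ($O = -1 + 5 = 4$)
$o{\left(J \right)} = 2 J \left(4 + J\right)$ ($o{\left(J \right)} = \left(J + J\right) \left(J + 4\right) = 2 J \left(4 + J\right)$)
$C{\left(E \right)} = -9 + 2 E \left(4 + E\right)$ ($C{\left(E \right)} = -3 + \left(-6 + 2 E \left(4 + E\right)\right) = -9 + 2 E \left(4 + E\right)$)
$N = 112$
$\left(N + C{\left(9 \right)}\right) \left(\left(-3\right) \left(-22\right)\right) = \left(112 - \left(9 - 18 \left(4 + 9\right)\right)\right) \left(\left(-3\right) \left(-22\right)\right) = \left(112 - \left(9 - 234\right)\right) 66 = \left(112 + \left(-9 + 234\right)\right) 66 = \left(112 + 225\right) 66 = 337 \cdot 66 = 22242$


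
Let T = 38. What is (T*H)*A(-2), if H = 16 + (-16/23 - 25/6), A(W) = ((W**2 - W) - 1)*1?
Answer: 146015/69 ≈ 2116.2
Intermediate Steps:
A(W) = -1 + W**2 - W (A(W) = (-1 + W**2 - W)*1 = -1 + W**2 - W)
H = 1537/138 (H = 16 + (-16*1/23 - 25*1/6) = 16 + (-16/23 - 25/6) = 16 - 671/138 = 1537/138 ≈ 11.138)
(T*H)*A(-2) = (38*(1537/138))*(-1 + (-2)**2 - 1*(-2)) = 29203*(-1 + 4 + 2)/69 = (29203/69)*5 = 146015/69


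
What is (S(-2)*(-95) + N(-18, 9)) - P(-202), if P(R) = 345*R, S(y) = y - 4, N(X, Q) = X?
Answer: 70242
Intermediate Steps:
S(y) = -4 + y
(S(-2)*(-95) + N(-18, 9)) - P(-202) = ((-4 - 2)*(-95) - 18) - 345*(-202) = (-6*(-95) - 18) - 1*(-69690) = (570 - 18) + 69690 = 552 + 69690 = 70242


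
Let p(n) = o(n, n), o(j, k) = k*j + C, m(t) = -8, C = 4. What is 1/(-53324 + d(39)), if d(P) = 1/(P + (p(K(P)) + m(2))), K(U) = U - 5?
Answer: -1191/63508883 ≈ -1.8753e-5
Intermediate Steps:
K(U) = -5 + U
o(j, k) = 4 + j*k (o(j, k) = k*j + 4 = j*k + 4 = 4 + j*k)
p(n) = 4 + n**2 (p(n) = 4 + n*n = 4 + n**2)
d(P) = 1/(-4 + P + (-5 + P)**2) (d(P) = 1/(P + ((4 + (-5 + P)**2) - 8)) = 1/(P + (-4 + (-5 + P)**2)) = 1/(-4 + P + (-5 + P)**2))
1/(-53324 + d(39)) = 1/(-53324 + 1/(-4 + 39 + (-5 + 39)**2)) = 1/(-53324 + 1/(-4 + 39 + 34**2)) = 1/(-53324 + 1/(-4 + 39 + 1156)) = 1/(-53324 + 1/1191) = 1/(-63508883/1191) = -1191/63508883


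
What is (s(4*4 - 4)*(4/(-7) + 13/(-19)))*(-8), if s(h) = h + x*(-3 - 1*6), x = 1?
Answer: 4008/133 ≈ 30.135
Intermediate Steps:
s(h) = -9 + h (s(h) = h + 1*(-3 - 1*6) = h + 1*(-3 - 6) = h + 1*(-9) = h - 9 = -9 + h)
(s(4*4 - 4)*(4/(-7) + 13/(-19)))*(-8) = ((-9 + (4*4 - 4))*(4/(-7) + 13/(-19)))*(-8) = ((-9 + (16 - 4))*(4*(-⅐) + 13*(-1/19)))*(-8) = ((-9 + 12)*(-4/7 - 13/19))*(-8) = (3*(-167/133))*(-8) = -501/133*(-8) = 4008/133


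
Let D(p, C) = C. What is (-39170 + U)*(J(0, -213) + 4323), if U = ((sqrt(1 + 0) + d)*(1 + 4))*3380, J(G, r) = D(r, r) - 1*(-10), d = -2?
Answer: -231008400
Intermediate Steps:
J(G, r) = 10 + r (J(G, r) = r - 1*(-10) = r + 10 = 10 + r)
U = -16900 (U = ((sqrt(1 + 0) - 2)*(1 + 4))*3380 = ((sqrt(1) - 2)*5)*3380 = ((1 - 2)*5)*3380 = -1*5*3380 = -5*3380 = -16900)
(-39170 + U)*(J(0, -213) + 4323) = (-39170 - 16900)*((10 - 213) + 4323) = -56070*(-203 + 4323) = -56070*4120 = -231008400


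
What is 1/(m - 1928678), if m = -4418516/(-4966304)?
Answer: -1241576/2394599211899 ≈ -5.1849e-7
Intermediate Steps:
m = 1104629/1241576 (m = -4418516*(-1/4966304) = 1104629/1241576 ≈ 0.88970)
1/(m - 1928678) = 1/(1104629/1241576 - 1928678) = 1/(-2394599211899/1241576) = -1241576/2394599211899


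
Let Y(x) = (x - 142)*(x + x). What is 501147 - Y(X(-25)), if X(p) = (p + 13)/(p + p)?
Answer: 313259403/625 ≈ 5.0122e+5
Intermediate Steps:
X(p) = (13 + p)/(2*p) (X(p) = (13 + p)/((2*p)) = (13 + p)*(1/(2*p)) = (13 + p)/(2*p))
Y(x) = 2*x*(-142 + x) (Y(x) = (-142 + x)*(2*x) = 2*x*(-142 + x))
501147 - Y(X(-25)) = 501147 - 2*(½)*(13 - 25)/(-25)*(-142 + (½)*(13 - 25)/(-25)) = 501147 - 2*(½)*(-1/25)*(-12)*(-142 + (½)*(-1/25)*(-12)) = 501147 - 2*6*(-142 + 6/25)/25 = 501147 - 2*6*(-3544)/(25*25) = 501147 - 1*(-42528/625) = 501147 + 42528/625 = 313259403/625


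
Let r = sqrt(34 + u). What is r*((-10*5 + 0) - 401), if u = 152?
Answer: -451*sqrt(186) ≈ -6150.8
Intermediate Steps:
r = sqrt(186) (r = sqrt(34 + 152) = sqrt(186) ≈ 13.638)
r*((-10*5 + 0) - 401) = sqrt(186)*((-10*5 + 0) - 401) = sqrt(186)*((-50 + 0) - 401) = sqrt(186)*(-50 - 401) = sqrt(186)*(-451) = -451*sqrt(186)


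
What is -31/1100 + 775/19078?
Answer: 130541/10492900 ≈ 0.012441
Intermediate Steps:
-31/1100 + 775/19078 = 130541/10492900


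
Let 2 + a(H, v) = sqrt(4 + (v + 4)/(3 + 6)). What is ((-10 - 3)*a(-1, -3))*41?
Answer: 1066 - 533*sqrt(37)/3 ≈ -14.704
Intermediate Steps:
a(H, v) = -2 + sqrt(40/9 + v/9) (a(H, v) = -2 + sqrt(4 + (v + 4)/(3 + 6)) = -2 + sqrt(4 + (4 + v)/9) = -2 + sqrt(4 + (4 + v)*(1/9)) = -2 + sqrt(4 + (4/9 + v/9)) = -2 + sqrt(40/9 + v/9))
((-10 - 3)*a(-1, -3))*41 = ((-10 - 3)*(-2 + sqrt(40 - 3)/3))*41 = -13*(-2 + sqrt(37)/3)*41 = (26 - 13*sqrt(37)/3)*41 = 1066 - 533*sqrt(37)/3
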